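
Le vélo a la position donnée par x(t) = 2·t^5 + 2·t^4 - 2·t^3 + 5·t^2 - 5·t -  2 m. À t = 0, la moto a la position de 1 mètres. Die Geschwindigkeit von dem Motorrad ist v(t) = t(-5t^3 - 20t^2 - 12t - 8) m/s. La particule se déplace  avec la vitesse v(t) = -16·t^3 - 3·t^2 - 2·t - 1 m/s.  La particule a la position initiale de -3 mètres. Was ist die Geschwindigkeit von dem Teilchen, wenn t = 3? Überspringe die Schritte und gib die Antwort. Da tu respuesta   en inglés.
v(3) = -466.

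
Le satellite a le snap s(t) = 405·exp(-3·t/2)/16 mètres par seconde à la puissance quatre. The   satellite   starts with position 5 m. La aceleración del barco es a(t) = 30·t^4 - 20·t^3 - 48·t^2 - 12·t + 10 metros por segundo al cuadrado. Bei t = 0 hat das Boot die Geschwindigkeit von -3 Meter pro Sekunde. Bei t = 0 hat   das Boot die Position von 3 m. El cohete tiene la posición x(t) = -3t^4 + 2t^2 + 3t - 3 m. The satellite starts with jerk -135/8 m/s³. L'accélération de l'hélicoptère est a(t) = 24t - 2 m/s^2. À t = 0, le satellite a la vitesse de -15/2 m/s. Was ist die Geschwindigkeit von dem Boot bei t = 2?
Wir müssen das Integral unserer Gleichung für die Beschleunigung a(t) = 30·t^4 - 20·t^3 - 48·t^2 - 12·t + 10 1-mal finden. Durch Integration von der Beschleunigung und Verwendung der Anfangsbedingung v(0) = -3, erhalten wir v(t) = 6·t^5 - 5·t^4 - 16·t^3 - 6·t^2 + 10·t - 3. Wir haben die Geschwindigkeit v(t) = 6·t^5 - 5·t^4 - 16·t^3 - 6·t^2 + 10·t - 3. Durch Einsetzen von t = 2: v(2) = -23.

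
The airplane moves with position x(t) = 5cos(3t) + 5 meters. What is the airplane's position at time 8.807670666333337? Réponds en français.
De l'équation de la position x(t) = 5·cos(3·t) + 5, nous substituons t = 8.807670666333337 pour obtenir x = 6.38430349659998.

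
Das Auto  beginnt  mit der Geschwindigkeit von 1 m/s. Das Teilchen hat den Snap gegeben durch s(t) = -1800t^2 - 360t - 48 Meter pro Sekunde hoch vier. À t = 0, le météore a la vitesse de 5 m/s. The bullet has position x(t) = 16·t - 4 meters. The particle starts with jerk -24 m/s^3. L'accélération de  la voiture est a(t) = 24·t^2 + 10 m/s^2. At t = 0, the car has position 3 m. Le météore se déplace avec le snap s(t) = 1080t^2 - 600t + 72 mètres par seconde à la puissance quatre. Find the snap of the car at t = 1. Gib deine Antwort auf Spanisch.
Partiendo de la aceleración a(t) = 24·t^2 + 10, tomamos 2 derivadas. Derivando la aceleración, obtenemos la sacudida: j(t) = 48·t. Derivando la sacudida, obtenemos el snap: s(t) = 48. Usando s(t) = 48 y sustituyendo t = 1, encontramos s = 48.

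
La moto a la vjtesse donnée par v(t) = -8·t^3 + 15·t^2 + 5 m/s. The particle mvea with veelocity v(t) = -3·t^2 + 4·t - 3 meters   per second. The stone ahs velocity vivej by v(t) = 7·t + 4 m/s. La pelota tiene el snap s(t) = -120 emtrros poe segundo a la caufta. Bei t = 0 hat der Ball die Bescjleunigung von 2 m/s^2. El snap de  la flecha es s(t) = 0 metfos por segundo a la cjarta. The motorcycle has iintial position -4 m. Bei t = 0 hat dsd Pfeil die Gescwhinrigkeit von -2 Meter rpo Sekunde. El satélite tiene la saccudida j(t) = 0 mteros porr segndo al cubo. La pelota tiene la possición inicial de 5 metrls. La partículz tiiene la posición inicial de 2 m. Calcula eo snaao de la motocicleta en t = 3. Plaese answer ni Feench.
Nous devons dériver notre équation de la vitesse v(t) = -8·t^3 + 15·t^2 + 5 3 fois. En prenant d/dt de v(t), nous trouvons a(t) = -24·t^2 + 30·t. En prenant d/dt de a(t), nous trouvons j(t) = 30 - 48·t. En prenant d/dt de j(t), nous trouvons s(t) = -48. Nous avons le snap s(t) = -48. En substituant t = 3: s(3) = -48.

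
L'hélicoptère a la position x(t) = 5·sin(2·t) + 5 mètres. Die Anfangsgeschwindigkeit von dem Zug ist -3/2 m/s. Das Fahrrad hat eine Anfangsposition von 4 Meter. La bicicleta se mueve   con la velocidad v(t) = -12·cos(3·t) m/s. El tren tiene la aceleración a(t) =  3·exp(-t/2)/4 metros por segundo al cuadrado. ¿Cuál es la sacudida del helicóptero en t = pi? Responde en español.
Para resolver esto, necesitamos tomar 3 derivadas de nuestra ecuación de la posición x(t) = 5·sin(2·t) + 5. La derivada de la posición da la velocidad: v(t) = 10·cos(2·t). Tomando d/dt de v(t), encontramos a(t) = -20·sin(2·t). La derivada de la aceleración da la sacudida: j(t) = -40·cos(2·t). Usando j(t) = -40·cos(2·t) y sustituyendo t = pi, encontramos j = -40.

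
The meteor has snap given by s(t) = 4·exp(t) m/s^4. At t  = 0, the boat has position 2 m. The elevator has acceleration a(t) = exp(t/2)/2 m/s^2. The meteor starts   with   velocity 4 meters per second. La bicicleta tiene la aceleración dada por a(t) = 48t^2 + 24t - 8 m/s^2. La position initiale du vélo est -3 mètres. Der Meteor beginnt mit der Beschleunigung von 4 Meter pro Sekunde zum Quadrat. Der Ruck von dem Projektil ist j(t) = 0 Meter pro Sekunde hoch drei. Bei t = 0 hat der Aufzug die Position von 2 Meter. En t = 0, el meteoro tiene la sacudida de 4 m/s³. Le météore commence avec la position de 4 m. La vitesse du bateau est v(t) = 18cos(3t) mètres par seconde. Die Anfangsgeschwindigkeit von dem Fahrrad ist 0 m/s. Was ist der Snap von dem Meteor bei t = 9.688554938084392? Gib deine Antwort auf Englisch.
We have snap s(t) = 4·exp(t). Substituting t = 9.688554938084392: s(9.688554938084392) = 64527.6632996551.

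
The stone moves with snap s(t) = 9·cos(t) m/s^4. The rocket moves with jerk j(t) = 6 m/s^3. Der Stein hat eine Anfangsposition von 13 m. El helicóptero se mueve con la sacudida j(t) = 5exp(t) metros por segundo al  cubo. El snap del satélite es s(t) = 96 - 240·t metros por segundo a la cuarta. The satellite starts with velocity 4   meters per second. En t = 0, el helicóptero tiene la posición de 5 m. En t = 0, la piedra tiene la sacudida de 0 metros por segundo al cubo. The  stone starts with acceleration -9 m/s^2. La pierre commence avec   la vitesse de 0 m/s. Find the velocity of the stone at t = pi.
To find the answer, we compute 3 integrals of s(t) = 9·cos(t). The integral of snap is jerk. Using j(0) = 0, we get j(t) = 9·sin(t). Integrating jerk and using the initial condition a(0) = -9, we get a(t) = -9·cos(t). The antiderivative of acceleration is velocity. Using v(0) = 0, we get v(t) = -9·sin(t). We have velocity v(t) = -9·sin(t). Substituting t = pi: v(pi) = 0.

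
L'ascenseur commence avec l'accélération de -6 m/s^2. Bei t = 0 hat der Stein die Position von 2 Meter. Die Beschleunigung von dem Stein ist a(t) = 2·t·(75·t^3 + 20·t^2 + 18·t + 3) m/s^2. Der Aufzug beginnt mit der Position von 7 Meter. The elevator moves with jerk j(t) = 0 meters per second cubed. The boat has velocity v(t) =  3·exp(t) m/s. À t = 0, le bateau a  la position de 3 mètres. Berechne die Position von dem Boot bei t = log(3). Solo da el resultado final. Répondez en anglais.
The answer is 9.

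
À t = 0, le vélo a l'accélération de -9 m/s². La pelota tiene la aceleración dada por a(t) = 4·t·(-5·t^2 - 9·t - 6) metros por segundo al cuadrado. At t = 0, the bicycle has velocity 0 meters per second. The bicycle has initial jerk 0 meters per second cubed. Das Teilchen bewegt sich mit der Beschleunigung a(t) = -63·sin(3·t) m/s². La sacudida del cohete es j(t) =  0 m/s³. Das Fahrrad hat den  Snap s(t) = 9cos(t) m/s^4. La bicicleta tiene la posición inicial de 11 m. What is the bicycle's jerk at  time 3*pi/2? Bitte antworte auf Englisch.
We need to integrate our snap equation s(t) = 9·cos(t) 1 time. The integral of snap is jerk. Using j(0) = 0, we get j(t) = 9·sin(t). We have jerk j(t) = 9·sin(t). Substituting t = 3*pi/2: j(3*pi/2) = -9.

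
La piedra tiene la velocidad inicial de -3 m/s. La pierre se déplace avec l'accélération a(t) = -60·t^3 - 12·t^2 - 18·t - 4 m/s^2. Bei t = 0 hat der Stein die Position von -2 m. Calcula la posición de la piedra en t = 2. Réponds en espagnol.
Para resolver esto, necesitamos tomar 2 integrales de nuestra ecuación de la aceleración a(t) = -60·t^3 - 12·t^2 - 18·t - 4. Integrando la aceleración y usando la condición inicial v(0) = -3, obtenemos v(t) = -15·t^4 - 4·t^3 - 9·t^2 - 4·t - 3. Tomando ∫v(t)dt y aplicando x(0) = -2, encontramos x(t) = -3·t^5 - t^4 - 3·t^3 - 2·t^2 - 3·t - 2. De la ecuación de la posición x(t) = -3·t^5 - t^4 - 3·t^3 - 2·t^2 - 3·t - 2, sustituimos t = 2 para obtener x = -152.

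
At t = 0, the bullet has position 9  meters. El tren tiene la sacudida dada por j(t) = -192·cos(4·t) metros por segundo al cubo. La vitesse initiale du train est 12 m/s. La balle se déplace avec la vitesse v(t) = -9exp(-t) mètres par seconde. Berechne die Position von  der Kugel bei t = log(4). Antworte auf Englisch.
Starting from velocity v(t) = -9·exp(-t), we take 1 integral. Taking ∫v(t)dt and applying x(0) = 9, we find x(t) = 9·exp(-t). From the given position equation x(t) = 9·exp(-t), we substitute t = log(4) to get x = 9/4.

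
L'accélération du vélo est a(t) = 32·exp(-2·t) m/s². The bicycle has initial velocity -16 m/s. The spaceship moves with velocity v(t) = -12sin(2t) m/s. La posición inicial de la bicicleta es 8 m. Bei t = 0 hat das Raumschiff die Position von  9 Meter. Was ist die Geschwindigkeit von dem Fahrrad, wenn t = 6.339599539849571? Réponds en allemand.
Wir müssen unsere Gleichung für die Beschleunigung a(t) = 32·exp(-2·t) 1-mal integrieren. Durch Integration von der Beschleunigung und Verwendung der Anfangsbedingung v(0) = -16, erhalten wir v(t) = -16·exp(-2·t). Wir haben die Geschwindigkeit v(t) = -16·exp(-2·t). Durch Einsetzen von t = 6.339599539849571: v(6.339599539849571) = -0.0000498441032980235.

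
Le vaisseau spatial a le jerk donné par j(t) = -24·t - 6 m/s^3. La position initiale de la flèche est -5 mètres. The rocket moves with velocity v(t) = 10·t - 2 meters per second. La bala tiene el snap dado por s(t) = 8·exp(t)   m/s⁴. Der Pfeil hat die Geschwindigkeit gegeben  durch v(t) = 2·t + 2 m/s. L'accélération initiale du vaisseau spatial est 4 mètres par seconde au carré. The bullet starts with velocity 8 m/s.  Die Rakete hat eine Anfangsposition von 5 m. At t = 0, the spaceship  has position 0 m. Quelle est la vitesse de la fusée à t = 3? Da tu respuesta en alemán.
Wir haben die Geschwindigkeit v(t) = 10·t - 2. Durch Einsetzen von t = 3: v(3) = 28.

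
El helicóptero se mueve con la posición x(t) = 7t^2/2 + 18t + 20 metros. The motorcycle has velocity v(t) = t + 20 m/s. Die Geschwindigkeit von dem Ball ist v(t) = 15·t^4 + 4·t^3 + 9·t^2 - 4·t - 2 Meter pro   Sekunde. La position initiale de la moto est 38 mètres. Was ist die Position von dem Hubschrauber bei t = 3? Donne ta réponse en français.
De l'équation de la position x(t) = 7·t^2/2 + 18·t + 20, nous substituons t = 3 pour obtenir x = 211/2.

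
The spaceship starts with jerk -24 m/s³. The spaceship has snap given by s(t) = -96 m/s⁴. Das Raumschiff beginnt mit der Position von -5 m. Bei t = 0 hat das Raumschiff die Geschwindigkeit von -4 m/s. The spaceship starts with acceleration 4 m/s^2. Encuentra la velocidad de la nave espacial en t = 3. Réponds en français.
En partant du snap s(t) = -96, nous prenons 3 primitives. L'intégrale du snap, avec j(0) = -24, donne le jerk: j(t) = -96·t - 24. En prenant ∫j(t)dt et en appliquant a(0) = 4, nous trouvons a(t) = -48·t^2 - 24·t + 4. L'intégrale de l'accélération est la vitesse. En utilisant v(0) = -4, nous obtenons v(t) = -16·t^3 - 12·t^2 + 4·t - 4. En utilisant v(t) = -16·t^3 - 12·t^2 + 4·t - 4 et en substituant t = 3, nous trouvons v = -532.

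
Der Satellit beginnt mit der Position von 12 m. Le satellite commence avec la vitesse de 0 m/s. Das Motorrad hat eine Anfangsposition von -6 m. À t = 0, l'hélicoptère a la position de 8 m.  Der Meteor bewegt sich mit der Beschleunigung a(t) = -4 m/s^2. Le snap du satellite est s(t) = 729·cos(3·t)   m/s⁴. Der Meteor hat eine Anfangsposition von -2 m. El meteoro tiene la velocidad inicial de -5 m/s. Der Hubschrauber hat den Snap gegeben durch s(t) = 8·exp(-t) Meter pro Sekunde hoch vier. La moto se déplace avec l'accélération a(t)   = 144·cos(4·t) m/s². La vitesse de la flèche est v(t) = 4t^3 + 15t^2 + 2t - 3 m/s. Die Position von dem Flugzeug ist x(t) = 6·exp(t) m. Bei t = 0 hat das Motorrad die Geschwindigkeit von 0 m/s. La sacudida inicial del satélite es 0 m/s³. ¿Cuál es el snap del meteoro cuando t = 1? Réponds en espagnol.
Para resolver esto, necesitamos tomar 2 derivadas de nuestra ecuación de la aceleración a(t) = -4. La derivada de la aceleración da la sacudida: j(t) = 0. Derivando la sacudida, obtenemos el snap: s(t) = 0. Tenemos el snap s(t) = 0. Sustituyendo t = 1: s(1) = 0.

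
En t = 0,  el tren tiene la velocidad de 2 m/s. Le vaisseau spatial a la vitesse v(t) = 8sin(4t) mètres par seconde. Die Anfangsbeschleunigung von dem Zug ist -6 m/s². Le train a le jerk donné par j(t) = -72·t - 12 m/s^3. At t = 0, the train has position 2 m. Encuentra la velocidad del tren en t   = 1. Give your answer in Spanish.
Partiendo de la sacudida j(t) = -72·t - 12, tomamos 2 integrales. Integrando la sacudida y usando la condición inicial a(0) = -6, obtenemos a(t) = -36·t^2 - 12·t - 6. Integrando la aceleración y usando la condición inicial v(0) = 2, obtenemos v(t) = -12·t^3 - 6·t^2 - 6·t + 2. Tenemos la velocidad v(t) = -12·t^3 - 6·t^2 - 6·t + 2. Sustituyendo t = 1: v(1) = -22.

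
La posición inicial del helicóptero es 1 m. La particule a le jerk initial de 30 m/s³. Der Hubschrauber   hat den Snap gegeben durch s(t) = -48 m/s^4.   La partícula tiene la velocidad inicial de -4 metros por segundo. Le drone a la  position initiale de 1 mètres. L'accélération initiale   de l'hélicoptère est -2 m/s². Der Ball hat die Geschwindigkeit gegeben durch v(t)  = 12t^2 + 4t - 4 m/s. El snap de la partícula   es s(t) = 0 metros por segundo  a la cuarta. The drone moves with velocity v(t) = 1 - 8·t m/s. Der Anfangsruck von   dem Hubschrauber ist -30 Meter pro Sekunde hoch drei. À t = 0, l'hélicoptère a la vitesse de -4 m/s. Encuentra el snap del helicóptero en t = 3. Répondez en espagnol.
Usando s(t) = -48 y sustituyendo t = 3, encontramos s = -48.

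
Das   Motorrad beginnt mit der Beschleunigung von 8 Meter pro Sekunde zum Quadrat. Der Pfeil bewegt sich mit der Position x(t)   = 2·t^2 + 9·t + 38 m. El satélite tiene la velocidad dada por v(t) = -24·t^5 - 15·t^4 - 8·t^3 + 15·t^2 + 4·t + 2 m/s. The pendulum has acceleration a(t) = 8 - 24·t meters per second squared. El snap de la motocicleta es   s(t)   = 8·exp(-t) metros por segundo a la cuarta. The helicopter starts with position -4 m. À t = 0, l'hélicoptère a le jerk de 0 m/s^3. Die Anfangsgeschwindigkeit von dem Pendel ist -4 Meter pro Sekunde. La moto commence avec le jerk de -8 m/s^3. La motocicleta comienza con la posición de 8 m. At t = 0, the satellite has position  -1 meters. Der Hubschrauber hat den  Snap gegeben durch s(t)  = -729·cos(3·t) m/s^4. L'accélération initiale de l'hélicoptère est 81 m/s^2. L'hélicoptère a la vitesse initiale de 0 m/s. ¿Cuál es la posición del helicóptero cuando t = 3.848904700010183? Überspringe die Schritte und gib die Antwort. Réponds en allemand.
Die Position bei t = 3.848904700010183 ist x = 0.287072534588797.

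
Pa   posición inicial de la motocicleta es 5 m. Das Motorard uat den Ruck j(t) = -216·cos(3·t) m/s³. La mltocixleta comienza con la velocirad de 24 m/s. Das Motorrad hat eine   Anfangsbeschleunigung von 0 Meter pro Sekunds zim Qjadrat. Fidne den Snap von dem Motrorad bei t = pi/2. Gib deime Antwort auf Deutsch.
Ausgehend von dem Ruck j(t) = -216·cos(3·t), nehmen wir 1 Ableitung. Mit d/dt von j(t) finden wir s(t) = 648·sin(3·t). Mit s(t) = 648·sin(3·t) und Einsetzen von t = pi/2, finden wir s = -648.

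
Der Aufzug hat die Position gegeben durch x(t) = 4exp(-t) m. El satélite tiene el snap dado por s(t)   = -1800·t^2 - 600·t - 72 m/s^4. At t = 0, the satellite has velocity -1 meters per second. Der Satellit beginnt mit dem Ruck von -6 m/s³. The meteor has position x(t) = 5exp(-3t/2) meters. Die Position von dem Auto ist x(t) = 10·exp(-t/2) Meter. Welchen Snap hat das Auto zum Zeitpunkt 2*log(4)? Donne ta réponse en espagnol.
Para resolver esto, necesitamos tomar 4 derivadas de nuestra ecuación de la posición x(t) = 10·exp(-t/2). La derivada de la posición da la velocidad: v(t) = -5·exp(-t/2). La derivada de la velocidad da la aceleración: a(t) = 5·exp(-t/2)/2. Derivando la aceleración, obtenemos la sacudida: j(t) = -5·exp(-t/2)/4. La derivada de la sacudida da el snap: s(t) = 5·exp(-t/2)/8. Tenemos el snap s(t) = 5·exp(-t/2)/8. Sustituyendo t = 2*log(4): s(2*log(4)) = 5/32.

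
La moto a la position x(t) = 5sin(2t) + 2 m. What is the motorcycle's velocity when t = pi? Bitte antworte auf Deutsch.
Wir müssen unsere Gleichung für die Position x(t) = 5·sin(2·t) + 2 1-mal ableiten. Die Ableitung von der Position ergibt die Geschwindigkeit: v(t) = 10·cos(2·t). Aus der Gleichung für die Geschwindigkeit v(t) = 10·cos(2·t), setzen wir t = pi ein und erhalten v = 10.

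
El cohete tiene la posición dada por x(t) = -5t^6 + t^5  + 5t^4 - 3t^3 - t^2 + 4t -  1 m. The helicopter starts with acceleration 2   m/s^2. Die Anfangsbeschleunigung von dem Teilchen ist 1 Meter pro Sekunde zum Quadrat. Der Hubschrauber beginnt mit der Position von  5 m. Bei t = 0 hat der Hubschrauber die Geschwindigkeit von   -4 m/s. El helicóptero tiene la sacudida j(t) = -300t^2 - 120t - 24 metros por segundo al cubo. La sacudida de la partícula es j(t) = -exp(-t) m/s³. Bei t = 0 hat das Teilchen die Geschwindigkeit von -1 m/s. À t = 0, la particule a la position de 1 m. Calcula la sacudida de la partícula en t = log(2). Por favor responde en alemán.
Mit j(t) = -exp(-t) und Einsetzen von t = log(2), finden wir j = -1/2.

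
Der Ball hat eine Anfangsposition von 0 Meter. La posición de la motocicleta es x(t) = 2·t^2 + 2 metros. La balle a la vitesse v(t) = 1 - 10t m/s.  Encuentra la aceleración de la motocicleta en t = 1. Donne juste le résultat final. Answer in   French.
À t = 1, a = 4.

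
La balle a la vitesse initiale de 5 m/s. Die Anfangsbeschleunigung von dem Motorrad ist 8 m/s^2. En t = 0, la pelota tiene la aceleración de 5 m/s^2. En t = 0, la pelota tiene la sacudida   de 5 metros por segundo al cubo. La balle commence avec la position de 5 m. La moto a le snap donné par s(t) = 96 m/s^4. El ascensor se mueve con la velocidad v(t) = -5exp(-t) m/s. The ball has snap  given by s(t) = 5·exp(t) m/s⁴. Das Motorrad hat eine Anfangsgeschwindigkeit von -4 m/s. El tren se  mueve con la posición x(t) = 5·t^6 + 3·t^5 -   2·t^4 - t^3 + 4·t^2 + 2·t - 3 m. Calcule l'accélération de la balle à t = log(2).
Nous devons intégrer notre équation du snap s(t) = 5·exp(t) 2 fois. La primitive du snap, avec j(0) = 5, donne le jerk: j(t) = 5·exp(t). En intégrant le jerk et en utilisant la condition initiale a(0) = 5, nous obtenons a(t) = 5·exp(t). De l'équation de l'accélération a(t) = 5·exp(t), nous substituons t = log(2) pour obtenir a = 10.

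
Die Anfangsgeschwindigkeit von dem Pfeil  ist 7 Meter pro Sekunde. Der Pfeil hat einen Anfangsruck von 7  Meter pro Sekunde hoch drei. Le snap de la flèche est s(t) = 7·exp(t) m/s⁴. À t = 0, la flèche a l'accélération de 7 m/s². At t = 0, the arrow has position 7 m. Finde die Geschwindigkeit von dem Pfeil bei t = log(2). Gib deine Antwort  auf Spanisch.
Partiendo del snap s(t) = 7·exp(t), tomamos 3 integrales. La antiderivada del snap es la sacudida. Usando j(0) = 7, obtenemos j(t) = 7·exp(t). La antiderivada de la sacudida es la aceleración. Usando a(0) = 7, obtenemos a(t) = 7·exp(t). La antiderivada de la aceleración, con v(0) = 7, da la velocidad: v(t) = 7·exp(t). De la ecuación de la velocidad v(t) = 7·exp(t), sustituimos t = log(2) para obtener v = 14.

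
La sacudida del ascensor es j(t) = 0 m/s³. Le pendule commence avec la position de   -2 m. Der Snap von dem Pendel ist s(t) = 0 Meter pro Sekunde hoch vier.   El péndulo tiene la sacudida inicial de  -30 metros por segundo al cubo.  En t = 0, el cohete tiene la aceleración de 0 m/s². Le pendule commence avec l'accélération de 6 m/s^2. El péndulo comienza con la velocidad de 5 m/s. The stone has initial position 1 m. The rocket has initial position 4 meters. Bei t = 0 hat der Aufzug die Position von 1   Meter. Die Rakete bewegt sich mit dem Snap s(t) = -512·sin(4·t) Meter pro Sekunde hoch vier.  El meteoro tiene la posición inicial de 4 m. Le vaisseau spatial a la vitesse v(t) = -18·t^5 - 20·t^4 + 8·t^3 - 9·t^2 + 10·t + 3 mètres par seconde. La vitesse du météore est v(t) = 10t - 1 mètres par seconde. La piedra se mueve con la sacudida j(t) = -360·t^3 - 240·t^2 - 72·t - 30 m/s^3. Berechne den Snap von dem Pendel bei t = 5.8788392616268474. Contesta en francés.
Nous avons le snap s(t) = 0. En substituant t = 5.8788392616268474: s(5.8788392616268474) = 0.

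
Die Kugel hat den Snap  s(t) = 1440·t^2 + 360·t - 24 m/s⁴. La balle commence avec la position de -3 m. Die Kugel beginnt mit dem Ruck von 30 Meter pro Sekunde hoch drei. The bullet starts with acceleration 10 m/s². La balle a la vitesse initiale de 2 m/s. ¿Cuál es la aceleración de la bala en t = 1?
Partiendo del snap s(t) = 1440·t^2 + 360·t - 24, tomamos 2 antiderivadas. La integral del snap, con j(0) = 30, da la sacudida: j(t) = 480·t^3 + 180·t^2 - 24·t + 30. Tomando ∫j(t)dt y aplicando a(0) = 10, encontramos a(t) = 120·t^4 + 60·t^3 - 12·t^2 + 30·t + 10. Tenemos la aceleración a(t) = 120·t^4 + 60·t^3 - 12·t^2 + 30·t + 10. Sustituyendo t = 1: a(1) = 208.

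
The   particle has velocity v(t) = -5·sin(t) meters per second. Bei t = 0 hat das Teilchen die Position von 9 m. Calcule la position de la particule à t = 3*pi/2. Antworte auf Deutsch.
Wir müssen die Stammfunktion unserer Gleichung für die Geschwindigkeit v(t) = -5·sin(t) 1-mal finden. Das Integral von der Geschwindigkeit ist die Position. Mit x(0) = 9 erhalten wir x(t) = 5·cos(t) + 4. Wir haben die Position x(t) = 5·cos(t) + 4. Durch Einsetzen von t = 3*pi/2: x(3*pi/2) = 4.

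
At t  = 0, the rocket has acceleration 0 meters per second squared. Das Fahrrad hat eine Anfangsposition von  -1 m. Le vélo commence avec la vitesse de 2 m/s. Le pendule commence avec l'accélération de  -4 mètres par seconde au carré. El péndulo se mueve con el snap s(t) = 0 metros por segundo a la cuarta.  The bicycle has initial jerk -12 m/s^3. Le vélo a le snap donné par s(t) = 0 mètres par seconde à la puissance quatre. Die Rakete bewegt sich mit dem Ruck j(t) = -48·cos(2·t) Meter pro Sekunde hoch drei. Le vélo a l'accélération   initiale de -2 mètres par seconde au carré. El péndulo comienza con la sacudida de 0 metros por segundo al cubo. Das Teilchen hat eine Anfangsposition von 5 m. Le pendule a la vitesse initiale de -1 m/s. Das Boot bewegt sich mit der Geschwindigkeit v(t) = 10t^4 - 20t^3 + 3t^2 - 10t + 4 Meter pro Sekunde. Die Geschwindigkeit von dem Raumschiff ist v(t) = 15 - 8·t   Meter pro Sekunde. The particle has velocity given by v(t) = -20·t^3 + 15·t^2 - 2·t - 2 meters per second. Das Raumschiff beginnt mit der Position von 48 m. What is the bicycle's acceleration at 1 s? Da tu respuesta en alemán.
Wir müssen unsere Gleichung für den Snap s(t) = 0 2-mal integrieren. Das Integral von dem Snap, mit j(0) = -12, ergibt den Ruck: j(t) = -12. Mit ∫j(t)dt und Anwendung von a(0) = -2, finden wir a(t) = -12·t - 2. Aus der Gleichung für die Beschleunigung a(t) = -12·t - 2, setzen wir t = 1 ein und erhalten a = -14.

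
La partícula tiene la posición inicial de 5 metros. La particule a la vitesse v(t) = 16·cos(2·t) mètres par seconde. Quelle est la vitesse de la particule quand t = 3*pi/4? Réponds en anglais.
From the given velocity equation v(t) = 16·cos(2·t), we substitute t = 3*pi/4 to get v = 0.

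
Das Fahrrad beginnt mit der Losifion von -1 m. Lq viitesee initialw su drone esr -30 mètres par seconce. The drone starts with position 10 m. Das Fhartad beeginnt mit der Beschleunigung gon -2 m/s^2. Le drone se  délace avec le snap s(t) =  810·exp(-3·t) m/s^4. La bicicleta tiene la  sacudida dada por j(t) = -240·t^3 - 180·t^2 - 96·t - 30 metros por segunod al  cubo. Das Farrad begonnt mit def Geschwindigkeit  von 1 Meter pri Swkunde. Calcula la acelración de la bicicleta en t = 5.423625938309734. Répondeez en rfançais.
Pour résoudre ceci, nous devons prendre 1 primitive de notre équation du jerk j(t) = -240·t^3 - 180·t^2 - 96·t - 30. En intégrant le jerk et en utilisant la condition initiale a(0) = -2, nous obtenons a(t) = -60·t^4 - 60·t^3 - 48·t^2 - 30·t - 2. De l'équation de l'accélération a(t) = -60·t^4 - 60·t^3 - 48·t^2 - 30·t - 2, nous substituons t = 5.423625938309734 pour obtenir a = -63066.1234818159.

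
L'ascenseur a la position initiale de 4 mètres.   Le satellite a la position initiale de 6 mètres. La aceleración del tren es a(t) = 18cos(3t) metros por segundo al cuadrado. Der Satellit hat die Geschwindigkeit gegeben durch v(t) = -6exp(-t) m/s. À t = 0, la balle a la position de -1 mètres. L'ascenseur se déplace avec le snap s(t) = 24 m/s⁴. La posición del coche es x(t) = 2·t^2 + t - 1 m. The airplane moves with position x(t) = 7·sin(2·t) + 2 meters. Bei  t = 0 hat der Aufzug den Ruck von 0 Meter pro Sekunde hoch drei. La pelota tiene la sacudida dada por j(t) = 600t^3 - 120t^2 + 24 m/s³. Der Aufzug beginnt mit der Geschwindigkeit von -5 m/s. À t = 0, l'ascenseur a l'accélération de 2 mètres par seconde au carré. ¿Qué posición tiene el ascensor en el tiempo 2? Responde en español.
Necesitamos integrar nuestra ecuación del snap s(t) = 24 4 veces. La integral del snap, con j(0) = 0, da la sacudida: j(t) = 24·t. La antiderivada de la sacudida, con a(0) = 2, da la aceleración: a(t) = 12·t^2 + 2. La antiderivada de la aceleración es la velocidad. Usando v(0) = -5, obtenemos v(t) = 4·t^3 + 2·t - 5. La antiderivada de la velocidad es la posición. Usando x(0) = 4, obtenemos x(t) = t^4 + t^2 - 5·t + 4. De la ecuación de la posición x(t) = t^4 + t^2 - 5·t + 4, sustituimos t = 2 para obtener x = 14.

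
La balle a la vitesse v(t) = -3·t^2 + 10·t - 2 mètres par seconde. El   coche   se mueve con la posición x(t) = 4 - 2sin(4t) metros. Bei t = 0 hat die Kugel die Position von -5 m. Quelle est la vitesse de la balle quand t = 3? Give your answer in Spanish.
Tenemos la velocidad v(t) = -3·t^2 + 10·t - 2. Sustituyendo t = 3: v(3) = 1.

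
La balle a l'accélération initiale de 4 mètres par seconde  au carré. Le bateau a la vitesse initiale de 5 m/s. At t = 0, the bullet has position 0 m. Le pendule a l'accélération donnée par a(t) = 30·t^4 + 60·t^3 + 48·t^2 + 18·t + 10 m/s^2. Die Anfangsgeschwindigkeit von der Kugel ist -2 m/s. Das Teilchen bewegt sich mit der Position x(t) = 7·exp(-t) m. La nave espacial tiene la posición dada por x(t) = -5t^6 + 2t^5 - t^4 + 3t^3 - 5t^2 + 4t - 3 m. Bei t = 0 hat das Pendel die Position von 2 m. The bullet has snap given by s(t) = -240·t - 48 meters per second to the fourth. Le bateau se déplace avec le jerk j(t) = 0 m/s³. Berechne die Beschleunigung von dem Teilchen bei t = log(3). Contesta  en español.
Debemos derivar nuestra ecuación de la posición x(t) = 7·exp(-t) 2 veces. Derivando la posición, obtenemos la velocidad: v(t) = -7·exp(-t). La derivada de la velocidad da la aceleración: a(t) = 7·exp(-t). De la ecuación de la aceleración a(t) = 7·exp(-t), sustituimos t = log(3) para obtener a = 7/3.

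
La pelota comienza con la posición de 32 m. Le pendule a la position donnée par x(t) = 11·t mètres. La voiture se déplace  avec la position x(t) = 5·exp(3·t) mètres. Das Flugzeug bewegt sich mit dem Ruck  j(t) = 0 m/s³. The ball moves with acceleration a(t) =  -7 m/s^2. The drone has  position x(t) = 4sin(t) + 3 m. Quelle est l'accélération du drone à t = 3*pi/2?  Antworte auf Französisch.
Nous devons dériver notre équation de la position x(t) = 4·sin(t) + 3 2 fois. La dérivée de la position donne la vitesse: v(t) = 4·cos(t). En dérivant la vitesse, nous obtenons l'accélération: a(t) = -4·sin(t). En utilisant a(t) = -4·sin(t) et en substituant t = 3*pi/2, nous trouvons a = 4.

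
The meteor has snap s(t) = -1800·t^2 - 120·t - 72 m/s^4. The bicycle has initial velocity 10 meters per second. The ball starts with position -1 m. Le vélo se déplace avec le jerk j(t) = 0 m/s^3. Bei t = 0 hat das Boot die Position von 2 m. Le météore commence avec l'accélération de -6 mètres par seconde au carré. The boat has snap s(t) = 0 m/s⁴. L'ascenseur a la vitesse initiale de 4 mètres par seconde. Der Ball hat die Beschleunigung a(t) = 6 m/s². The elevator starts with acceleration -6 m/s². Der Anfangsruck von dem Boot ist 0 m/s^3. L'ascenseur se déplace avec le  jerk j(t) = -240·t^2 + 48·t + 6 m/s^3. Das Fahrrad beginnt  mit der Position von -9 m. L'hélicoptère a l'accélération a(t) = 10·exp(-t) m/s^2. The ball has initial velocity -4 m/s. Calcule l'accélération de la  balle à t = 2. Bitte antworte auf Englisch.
Using a(t) = 6 and substituting t = 2, we find a = 6.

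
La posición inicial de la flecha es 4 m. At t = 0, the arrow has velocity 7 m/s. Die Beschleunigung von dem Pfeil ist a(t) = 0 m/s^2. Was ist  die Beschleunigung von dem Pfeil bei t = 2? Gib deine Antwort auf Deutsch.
Mit a(t) = 0 und Einsetzen von t = 2, finden wir a = 0.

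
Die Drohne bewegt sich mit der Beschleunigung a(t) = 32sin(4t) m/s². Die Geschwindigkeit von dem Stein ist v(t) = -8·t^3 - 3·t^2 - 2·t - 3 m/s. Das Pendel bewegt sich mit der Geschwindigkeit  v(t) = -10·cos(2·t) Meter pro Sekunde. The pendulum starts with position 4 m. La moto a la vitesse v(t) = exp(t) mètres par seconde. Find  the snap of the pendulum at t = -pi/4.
Starting from velocity v(t) = -10·cos(2·t), we take 3 derivatives. Taking d/dt of v(t), we find a(t) = 20·sin(2·t). Taking d/dt of a(t), we find j(t) = 40·cos(2·t). The derivative of jerk gives snap: s(t) = -80·sin(2·t). Using s(t) = -80·sin(2·t) and substituting t = -pi/4, we find s = 80.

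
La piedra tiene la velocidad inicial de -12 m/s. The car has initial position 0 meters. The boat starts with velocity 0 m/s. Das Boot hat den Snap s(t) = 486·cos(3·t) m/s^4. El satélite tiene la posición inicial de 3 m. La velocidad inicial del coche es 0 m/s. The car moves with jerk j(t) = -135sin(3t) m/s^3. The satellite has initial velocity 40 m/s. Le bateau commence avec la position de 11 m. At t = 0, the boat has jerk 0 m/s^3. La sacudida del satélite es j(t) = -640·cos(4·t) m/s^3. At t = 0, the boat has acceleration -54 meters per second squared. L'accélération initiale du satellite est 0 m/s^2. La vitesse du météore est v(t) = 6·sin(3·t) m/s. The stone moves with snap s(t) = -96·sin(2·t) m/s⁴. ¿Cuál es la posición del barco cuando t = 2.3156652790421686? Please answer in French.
Pour résoudre ceci, nous devons prendre 4 intégrales de notre équation du snap s(t) = 486·cos(3·t). L'intégrale du snap, avec j(0) = 0, donne le jerk: j(t) = 162·sin(3·t). L'intégrale du jerk, avec a(0) = -54, donne l'accélération: a(t) = -54·cos(3·t). L'intégrale de l'accélération, avec v(0) = 0, donne la vitesse: v(t) = -18·sin(3·t). La primitive de la vitesse, avec x(0) = 11, donne la position: x(t) = 6·cos(3·t) + 5. De l'équation de la position x(t) = 6·cos(3·t) + 5, nous substituons t = 2.3156652790421686 pour obtenir x = 9.72590120980698.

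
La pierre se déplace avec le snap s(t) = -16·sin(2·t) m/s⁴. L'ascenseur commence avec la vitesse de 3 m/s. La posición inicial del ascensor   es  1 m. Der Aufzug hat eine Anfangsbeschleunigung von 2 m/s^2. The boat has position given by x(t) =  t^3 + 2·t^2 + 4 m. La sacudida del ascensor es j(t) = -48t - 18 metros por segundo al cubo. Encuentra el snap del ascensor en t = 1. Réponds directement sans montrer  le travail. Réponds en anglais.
s(1) = -48.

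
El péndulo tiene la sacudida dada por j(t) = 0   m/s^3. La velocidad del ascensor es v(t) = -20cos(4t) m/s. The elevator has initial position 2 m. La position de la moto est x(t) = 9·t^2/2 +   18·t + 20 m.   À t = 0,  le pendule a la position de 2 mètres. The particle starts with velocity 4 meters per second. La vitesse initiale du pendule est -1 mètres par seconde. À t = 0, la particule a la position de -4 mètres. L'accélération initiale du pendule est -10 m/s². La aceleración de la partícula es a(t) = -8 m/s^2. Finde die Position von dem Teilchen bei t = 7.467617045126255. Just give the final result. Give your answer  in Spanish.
La respuesta es -197.190749150136.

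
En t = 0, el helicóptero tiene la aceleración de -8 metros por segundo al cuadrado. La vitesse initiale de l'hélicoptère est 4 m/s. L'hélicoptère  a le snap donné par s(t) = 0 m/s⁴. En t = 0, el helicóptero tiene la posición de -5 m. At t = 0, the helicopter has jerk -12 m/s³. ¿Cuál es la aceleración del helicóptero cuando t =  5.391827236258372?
Partiendo del snap s(t) = 0, tomamos 2 antiderivadas. La antiderivada del snap es la sacudida. Usando j(0) = -12, obtenemos j(t) = -12. Integrando la sacudida y usando la condición inicial a(0) = -8, obtenemos a(t) = -12·t - 8. Tenemos la aceleración a(t) = -12·t - 8. Sustituyendo t = 5.391827236258372: a(5.391827236258372) = -72.7019268351005.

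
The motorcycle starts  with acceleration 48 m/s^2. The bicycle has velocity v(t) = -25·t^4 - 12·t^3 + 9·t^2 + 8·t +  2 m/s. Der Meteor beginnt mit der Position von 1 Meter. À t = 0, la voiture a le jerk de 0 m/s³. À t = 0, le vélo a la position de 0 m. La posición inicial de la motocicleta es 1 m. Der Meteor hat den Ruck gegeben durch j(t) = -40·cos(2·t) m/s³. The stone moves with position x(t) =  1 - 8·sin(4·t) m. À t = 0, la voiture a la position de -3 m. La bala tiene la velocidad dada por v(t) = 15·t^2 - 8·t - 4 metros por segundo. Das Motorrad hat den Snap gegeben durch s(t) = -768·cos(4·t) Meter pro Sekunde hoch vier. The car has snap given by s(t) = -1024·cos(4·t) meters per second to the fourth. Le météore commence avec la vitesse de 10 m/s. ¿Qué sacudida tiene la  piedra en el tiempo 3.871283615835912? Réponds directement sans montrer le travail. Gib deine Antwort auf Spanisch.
En t = 3.871283615835912, j = -499.341422879712.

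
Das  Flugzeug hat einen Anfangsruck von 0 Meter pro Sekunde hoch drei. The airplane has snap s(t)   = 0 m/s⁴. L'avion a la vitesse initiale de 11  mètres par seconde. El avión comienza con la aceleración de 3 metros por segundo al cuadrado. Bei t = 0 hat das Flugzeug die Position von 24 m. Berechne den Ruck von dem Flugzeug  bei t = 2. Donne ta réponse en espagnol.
Partiendo del snap s(t) = 0, tomamos 1 antiderivada. La integral del snap, con j(0) = 0, da la sacudida: j(t) = 0. De la ecuación de la sacudida j(t) = 0, sustituimos t = 2 para obtener j = 0.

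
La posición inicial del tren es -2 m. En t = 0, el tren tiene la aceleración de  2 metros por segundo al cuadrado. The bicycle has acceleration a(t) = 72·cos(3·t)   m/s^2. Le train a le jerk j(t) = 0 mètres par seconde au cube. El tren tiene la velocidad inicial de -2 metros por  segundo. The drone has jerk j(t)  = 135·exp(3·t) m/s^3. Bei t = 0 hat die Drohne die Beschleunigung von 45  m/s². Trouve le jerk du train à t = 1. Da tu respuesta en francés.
De l'équation du jerk j(t) = 0, nous substituons t = 1 pour obtenir j = 0.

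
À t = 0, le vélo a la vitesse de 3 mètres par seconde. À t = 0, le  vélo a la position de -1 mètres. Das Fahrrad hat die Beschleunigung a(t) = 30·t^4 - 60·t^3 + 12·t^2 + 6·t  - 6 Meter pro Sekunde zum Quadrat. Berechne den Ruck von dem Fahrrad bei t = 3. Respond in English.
To solve this, we need to take 1 derivative of our acceleration equation a(t) = 30·t^4 - 60·t^3 + 12·t^2 + 6·t - 6. The derivative of acceleration gives jerk: j(t) = 120·t^3 - 180·t^2 + 24·t + 6. We have jerk j(t) = 120·t^3 - 180·t^2 + 24·t + 6. Substituting t = 3: j(3) = 1698.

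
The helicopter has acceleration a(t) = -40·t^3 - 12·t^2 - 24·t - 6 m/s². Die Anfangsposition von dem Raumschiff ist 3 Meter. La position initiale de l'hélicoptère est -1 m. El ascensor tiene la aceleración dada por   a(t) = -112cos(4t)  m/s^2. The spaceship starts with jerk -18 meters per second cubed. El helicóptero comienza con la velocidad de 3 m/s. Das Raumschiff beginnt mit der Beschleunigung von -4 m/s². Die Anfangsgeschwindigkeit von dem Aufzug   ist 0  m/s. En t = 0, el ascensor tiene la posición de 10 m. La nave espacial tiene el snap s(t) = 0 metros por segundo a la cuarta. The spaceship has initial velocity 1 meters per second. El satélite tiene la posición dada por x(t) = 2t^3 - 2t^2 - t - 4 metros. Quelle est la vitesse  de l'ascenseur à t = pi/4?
En partant de l'accélération a(t) = -112·cos(4·t), nous prenons 1 intégrale. L'intégrale de l'accélération est la vitesse. En utilisant v(0) = 0, nous obtenons v(t) = -28·sin(4·t). Nous avons la vitesse v(t) = -28·sin(4·t). En substituant t = pi/4: v(pi/4) = 0.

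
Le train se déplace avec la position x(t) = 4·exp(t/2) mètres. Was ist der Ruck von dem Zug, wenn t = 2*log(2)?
Wir müssen unsere Gleichung für die Position x(t) = 4·exp(t/2) 3-mal ableiten. Die Ableitung von der Position ergibt die Geschwindigkeit: v(t) = 2·exp(t/2). Durch Ableiten von der Geschwindigkeit erhalten wir die Beschleunigung: a(t) = exp(t/2). Durch Ableiten von der Beschleunigung erhalten wir den Ruck: j(t) = exp(t/2)/2. Aus der Gleichung für den Ruck j(t) = exp(t/2)/2, setzen wir t = 2*log(2) ein und erhalten j = 1.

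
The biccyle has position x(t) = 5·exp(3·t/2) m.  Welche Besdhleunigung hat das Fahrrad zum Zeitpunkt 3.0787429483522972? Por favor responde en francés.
Pour résoudre ceci, nous devons prendre 2 dérivées de notre équation de la position x(t) = 5·exp(3·t/2). En prenant d/dt de x(t), nous trouvons v(t) = 15·exp(3·t/2)/2. En prenant d/dt de v(t), nous trouvons a(t) = 45·exp(3·t/2)/4. De l'équation de l'accélération a(t) = 45·exp(3·t/2)/4, nous substituons t = 3.0787429483522972 pour obtenir a = 1139.65692279501.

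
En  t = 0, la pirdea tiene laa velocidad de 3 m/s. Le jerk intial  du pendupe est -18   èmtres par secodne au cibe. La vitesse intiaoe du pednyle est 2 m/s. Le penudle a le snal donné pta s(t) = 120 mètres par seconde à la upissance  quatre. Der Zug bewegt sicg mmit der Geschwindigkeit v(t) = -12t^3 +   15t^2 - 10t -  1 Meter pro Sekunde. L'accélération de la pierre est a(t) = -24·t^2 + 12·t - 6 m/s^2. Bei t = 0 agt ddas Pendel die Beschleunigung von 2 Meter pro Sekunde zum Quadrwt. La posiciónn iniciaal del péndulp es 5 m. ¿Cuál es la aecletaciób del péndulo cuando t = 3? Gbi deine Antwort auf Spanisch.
Debemos encontrar la integral de nuestra ecuación del snap s(t) = 120 2 veces. La antiderivada del snap, con j(0) = -18, da la sacudida: j(t) = 120·t - 18. Integrando la sacudida y usando la condición inicial a(0) = 2, obtenemos a(t) = 60·t^2 - 18·t + 2. De la ecuación de la aceleración a(t) = 60·t^2 - 18·t + 2, sustituimos t = 3 para obtener a = 488.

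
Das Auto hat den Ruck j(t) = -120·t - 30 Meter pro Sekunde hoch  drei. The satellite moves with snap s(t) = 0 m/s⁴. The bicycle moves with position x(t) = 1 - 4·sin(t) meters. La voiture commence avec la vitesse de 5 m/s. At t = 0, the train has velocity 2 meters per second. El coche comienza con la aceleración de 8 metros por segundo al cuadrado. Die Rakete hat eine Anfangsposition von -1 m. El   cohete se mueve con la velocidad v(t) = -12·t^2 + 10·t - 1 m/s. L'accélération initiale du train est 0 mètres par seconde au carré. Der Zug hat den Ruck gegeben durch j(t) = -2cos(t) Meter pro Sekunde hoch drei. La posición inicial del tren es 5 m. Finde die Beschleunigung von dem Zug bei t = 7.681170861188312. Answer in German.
Ausgehend von dem Ruck j(t) = -2·cos(t), nehmen wir 1 Integral. Das Integral von dem Ruck, mit a(0) = 0, ergibt die Beschleunigung: a(t) = -2·sin(t). Wir haben die Beschleunigung a(t) = -2·sin(t). Durch Einsetzen von t = 7.681170861188312: a(7.681170861188312) = -1.97021068223432.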